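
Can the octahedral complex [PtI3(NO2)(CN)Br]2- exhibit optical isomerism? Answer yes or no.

yes

Systematic placement gives 4 geometric isomers: I mer (3 arrangements); I fac (chiral).
One of these lacks any improper symmetry element and so occurs as an enantiomeric pair, giving 4 + 1 = 5 stereoisomers in total.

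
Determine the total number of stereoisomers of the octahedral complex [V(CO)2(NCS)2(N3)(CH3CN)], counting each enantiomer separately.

The six octahedral sites form three mutually perpendicular trans pairs.
The distinct arrangements are (6 in all): CO cis, NCS trans; CO cis, NCS cis (3 arrangements, 2 chiral); CO trans, NCS trans; CO trans, NCS cis.
Of these, 2 lack any improper symmetry element and so occur as enantiomeric pairs, giving 6 + 2 = 8 stereoisomers in total.

8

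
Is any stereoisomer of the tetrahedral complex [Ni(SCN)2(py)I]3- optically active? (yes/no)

no

All four vertices of a tetrahedron are equivalent and mutually adjacent, so cis/trans isomerism cannot arise.
Only one geometric arrangement is possible.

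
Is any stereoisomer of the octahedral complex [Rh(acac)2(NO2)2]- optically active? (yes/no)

yes

The six octahedral sites form three mutually perpendicular trans pairs.
Each acac is bidentate and must span two cis positions.
There are 2 geometric isomers: NO2 trans; NO2 cis (chiral).
One of these lacks any improper symmetry element and so occurs as an enantiomeric pair, giving 2 + 1 = 3 stereoisomers in total.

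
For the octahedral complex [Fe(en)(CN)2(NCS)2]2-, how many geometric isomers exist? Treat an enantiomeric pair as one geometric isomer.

3

The six octahedral sites form three mutually perpendicular trans pairs.
Each en is bidentate and must span two cis positions.
The distinct arrangements are (3 in all): CN trans, NCS cis; CN cis, NCS cis (chiral); CN cis, NCS trans.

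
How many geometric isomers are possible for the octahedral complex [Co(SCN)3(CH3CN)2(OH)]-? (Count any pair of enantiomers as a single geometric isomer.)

3

In an octahedral complex each vertex has one trans partner and four cis neighbours.
There are 3 geometric isomers: SCN mer, CH3CN trans; SCN mer, CH3CN cis; SCN fac, CH3CN cis.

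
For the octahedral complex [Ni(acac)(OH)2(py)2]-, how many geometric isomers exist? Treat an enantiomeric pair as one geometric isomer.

3

An octahedron has six vertices in three trans pairs; every non-trans pair is cis.
Each acac is bidentate and must span two cis positions.
Working through the distinct placements yields 3 geometric isomers: OH trans, py cis; OH cis, py trans; OH cis, py cis (chiral).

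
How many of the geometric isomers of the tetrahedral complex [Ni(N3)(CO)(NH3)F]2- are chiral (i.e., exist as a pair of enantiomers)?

All four vertices of a tetrahedron are equivalent and mutually adjacent, so cis/trans isomerism cannot arise.
Only one geometric arrangement is possible; it has no improper symmetry element, so it exists as a pair of enantiomers (2 stereoisomers).

1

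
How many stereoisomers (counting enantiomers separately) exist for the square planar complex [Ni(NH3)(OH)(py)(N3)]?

3

In a square planar complex each vertex has one trans partner and two cis neighbours.
Working through the distinct placements yields 3 geometric isomers: (N3/OH trans, NH3/py trans); (N3/py trans, NH3/OH trans); (N3/NH3 trans, OH/py trans).
Each arrangement has an internal mirror plane or centre of symmetry, so none is chiral.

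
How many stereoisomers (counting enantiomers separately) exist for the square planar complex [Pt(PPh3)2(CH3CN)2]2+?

A square has two trans pairs of vertices; adjacent vertices are cis.
The distinct arrangements are (2 in all): PPh3 cis; PPh3 trans.
Each arrangement has an internal mirror plane or centre of symmetry, so none is chiral.

2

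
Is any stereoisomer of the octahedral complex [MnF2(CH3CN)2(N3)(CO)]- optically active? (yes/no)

An octahedron has six vertices in three trans pairs; every non-trans pair is cis.
There are 6 geometric isomers: F cis, CH3CN trans; F trans, CH3CN trans; F cis, CH3CN cis (3 arrangements, 2 chiral); F trans, CH3CN cis.
Of these, 2 lack any improper symmetry element and so occur as enantiomeric pairs, giving 6 + 2 = 8 stereoisomers in total.

yes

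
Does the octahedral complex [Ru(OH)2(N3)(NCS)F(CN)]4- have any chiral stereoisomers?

yes

An octahedron has six vertices in three trans pairs; every non-trans pair is cis.
Systematic enumeration (placing each ligand type in turn and discarding arrangements equivalent by rotation or reflection) gives 9 geometric isomers.
Of these, 6 lack any improper symmetry element and so occur as enantiomeric pairs, giving 9 + 6 = 15 stereoisomers in total.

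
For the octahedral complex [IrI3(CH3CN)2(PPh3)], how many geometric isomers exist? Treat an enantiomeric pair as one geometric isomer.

Working through the distinct placements yields 3 geometric isomers: I mer, CH3CN trans; I fac, CH3CN cis; I mer, CH3CN cis.

3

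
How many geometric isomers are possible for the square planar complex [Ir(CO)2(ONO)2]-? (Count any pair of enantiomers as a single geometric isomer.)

Systematic placement gives 2 geometric isomers: CO cis; CO trans.

2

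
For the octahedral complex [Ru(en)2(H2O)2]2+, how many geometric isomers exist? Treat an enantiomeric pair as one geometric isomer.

2

In an octahedral complex each vertex has one trans partner and four cis neighbours.
Each en is bidentate and must span two cis positions.
Working through the distinct placements yields 2 geometric isomers: H2O trans; H2O cis (chiral).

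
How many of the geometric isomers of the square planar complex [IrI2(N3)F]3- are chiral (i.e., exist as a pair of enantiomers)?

In a square planar complex each vertex has one trans partner and two cis neighbours.
Working through the distinct placements yields 2 geometric isomers: I cis; I trans.
Each arrangement has an internal mirror plane or centre of symmetry, so none is chiral.

0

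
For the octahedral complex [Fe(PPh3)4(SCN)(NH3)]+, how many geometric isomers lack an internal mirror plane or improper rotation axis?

The six octahedral sites form three mutually perpendicular trans pairs.
There are 2 geometric isomers: SCN and NH3 mutually cis; SCN and NH3 mutually trans.
Each arrangement has an internal mirror plane or centre of symmetry, so none is chiral.

0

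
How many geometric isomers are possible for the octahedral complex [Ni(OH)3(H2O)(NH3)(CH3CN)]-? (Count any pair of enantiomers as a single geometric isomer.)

The distinct arrangements are (4 in all): OH mer (3 arrangements); OH fac (chiral).

4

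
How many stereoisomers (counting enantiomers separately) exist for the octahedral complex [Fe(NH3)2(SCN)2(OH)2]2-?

6

The six octahedral sites form three mutually perpendicular trans pairs.
There are 5 geometric isomers: NH3 trans, SCN trans, OH trans; NH3 trans, SCN cis, OH cis; NH3 cis, SCN trans, OH cis; NH3 cis, SCN cis, OH cis (chiral); NH3 cis, SCN cis, OH trans.
One of these lacks any improper symmetry element and so occurs as an enantiomeric pair, giving 5 + 1 = 6 stereoisomers in total.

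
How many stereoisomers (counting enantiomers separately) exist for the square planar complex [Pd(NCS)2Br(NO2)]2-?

2

A square has two trans pairs of vertices; adjacent vertices are cis.
There are 2 geometric isomers: NCS cis; NCS trans.
Each arrangement has an internal mirror plane or centre of symmetry, so none is chiral.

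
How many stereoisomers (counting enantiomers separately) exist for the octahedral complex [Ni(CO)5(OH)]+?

Only one geometric arrangement is possible.

1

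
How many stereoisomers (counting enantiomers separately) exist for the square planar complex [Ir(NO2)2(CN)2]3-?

2

The distinct arrangements are (2 in all): NO2 cis; NO2 trans.
Each arrangement has an internal mirror plane or centre of symmetry, so none is chiral.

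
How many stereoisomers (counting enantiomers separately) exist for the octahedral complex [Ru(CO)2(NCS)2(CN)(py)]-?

8

In an octahedral complex each vertex has one trans partner and four cis neighbours.
There are 6 geometric isomers: CO cis, NCS cis (3 arrangements, 2 chiral); CO cis, NCS trans; CO trans, NCS cis; CO trans, NCS trans.
Of these, 2 lack any improper symmetry element and so occur as enantiomeric pairs, giving 6 + 2 = 8 stereoisomers in total.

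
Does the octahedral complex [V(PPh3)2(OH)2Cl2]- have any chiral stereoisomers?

The six octahedral sites form three mutually perpendicular trans pairs.
The distinct arrangements are (5 in all): PPh3 trans, OH trans, Cl trans; PPh3 cis, OH cis, Cl trans; PPh3 trans, OH cis, Cl cis; PPh3 cis, OH cis, Cl cis (chiral); PPh3 cis, OH trans, Cl cis.
One of these lacks any improper symmetry element and so occurs as an enantiomeric pair, giving 5 + 1 = 6 stereoisomers in total.

yes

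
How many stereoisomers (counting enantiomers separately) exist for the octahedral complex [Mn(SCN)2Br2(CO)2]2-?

6

In an octahedral complex each vertex has one trans partner and four cis neighbours.
There are 5 geometric isomers: SCN trans, Br trans, CO trans; SCN cis, Br trans, CO cis; SCN trans, Br cis, CO cis; SCN cis, Br cis, CO cis (chiral); SCN cis, Br cis, CO trans.
One of these lacks any improper symmetry element and so occurs as an enantiomeric pair, giving 5 + 1 = 6 stereoisomers in total.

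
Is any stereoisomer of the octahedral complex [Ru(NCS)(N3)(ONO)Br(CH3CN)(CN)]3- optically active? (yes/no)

yes

An octahedron has six vertices in three trans pairs; every non-trans pair is cis.
Placing the ligands in turn and identifying arrangements related by rotation or reflection leaves 15 distinct geometric isomers.
Of these, 15 lack any improper symmetry element and so occur as enantiomeric pairs, giving 15 + 15 = 30 stereoisomers in total.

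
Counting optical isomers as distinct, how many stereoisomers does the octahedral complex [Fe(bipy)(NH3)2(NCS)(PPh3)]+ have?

6

Each bipy is bidentate and must span two cis positions.
There are 4 geometric isomers: NH3 cis (3 arrangements, 2 chiral); NH3 trans.
Of these, 2 lack any improper symmetry element and so occur as enantiomeric pairs, giving 4 + 2 = 6 stereoisomers in total.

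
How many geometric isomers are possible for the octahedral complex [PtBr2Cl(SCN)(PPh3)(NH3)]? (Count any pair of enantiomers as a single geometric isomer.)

9

An octahedron has six vertices in three trans pairs; every non-trans pair is cis.
Exhaustive case analysis gives 9 geometric isomers.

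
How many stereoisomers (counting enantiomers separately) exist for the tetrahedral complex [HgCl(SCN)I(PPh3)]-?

2

Only one geometric arrangement is possible; it has no improper symmetry element, so it exists as a pair of enantiomers (2 stereoisomers).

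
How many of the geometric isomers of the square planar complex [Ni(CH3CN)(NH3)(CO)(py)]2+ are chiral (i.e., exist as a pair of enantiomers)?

0

Systematic placement gives 3 geometric isomers: (CH3CN/NH3 trans, CO/py trans); (CH3CN/py trans, CO/NH3 trans); (CH3CN/CO trans, NH3/py trans).
Each arrangement has an internal mirror plane or centre of symmetry, so none is chiral.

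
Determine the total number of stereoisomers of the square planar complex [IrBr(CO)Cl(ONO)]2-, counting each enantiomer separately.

A square has two trans pairs of vertices; adjacent vertices are cis.
Systematic placement gives 3 geometric isomers: (Br/Cl trans, CO/ONO trans); (Br/ONO trans, CO/Cl trans); (Br/CO trans, Cl/ONO trans).
Each arrangement has an internal mirror plane or centre of symmetry, so none is chiral.

3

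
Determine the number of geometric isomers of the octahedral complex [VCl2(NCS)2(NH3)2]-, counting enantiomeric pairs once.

5

An octahedron has six vertices in three trans pairs; every non-trans pair is cis.
Working through the distinct placements yields 5 geometric isomers: Cl trans, NCS trans, NH3 trans; Cl trans, NCS cis, NH3 cis; Cl cis, NCS cis, NH3 trans; Cl cis, NCS cis, NH3 cis (chiral); Cl cis, NCS trans, NH3 cis.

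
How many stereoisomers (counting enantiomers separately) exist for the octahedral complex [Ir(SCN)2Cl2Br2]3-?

6

An octahedron has six vertices in three trans pairs; every non-trans pair is cis.
The distinct arrangements are (5 in all): SCN trans, Cl trans, Br trans; SCN cis, Cl cis, Br trans; SCN trans, Cl cis, Br cis; SCN cis, Cl cis, Br cis (chiral); SCN cis, Cl trans, Br cis.
One of these lacks any improper symmetry element and so occurs as an enantiomeric pair, giving 5 + 1 = 6 stereoisomers in total.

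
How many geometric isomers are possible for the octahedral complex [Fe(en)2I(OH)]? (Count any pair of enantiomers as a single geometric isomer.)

2

Each en is bidentate and must span two cis positions.
Systematic placement gives 2 geometric isomers: I and OH mutually trans; I and OH mutually cis (chiral).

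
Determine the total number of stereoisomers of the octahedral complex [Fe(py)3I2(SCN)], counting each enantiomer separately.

3

Working through the distinct placements yields 3 geometric isomers: py mer, I trans; py mer, I cis; py fac, I cis.
Each arrangement has an internal mirror plane or centre of symmetry, so none is chiral.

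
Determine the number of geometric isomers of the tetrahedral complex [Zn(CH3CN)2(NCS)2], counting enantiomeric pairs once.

In a tetrahedral complex all four positions are equivalent and every pair of ligands is adjacent — there is no cis/trans distinction.
Only one geometric arrangement is possible.

1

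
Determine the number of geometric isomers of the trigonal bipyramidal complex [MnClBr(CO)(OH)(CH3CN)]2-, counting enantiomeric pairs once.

10

Systematic enumeration (placing each ligand type in turn and discarding arrangements equivalent by rotation or reflection) gives 10 geometric isomers.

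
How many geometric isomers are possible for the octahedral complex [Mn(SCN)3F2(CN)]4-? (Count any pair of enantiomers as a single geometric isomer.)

The six octahedral sites form three mutually perpendicular trans pairs.
Systematic placement gives 3 geometric isomers: SCN mer, F cis; SCN mer, F trans; SCN fac, F cis.

3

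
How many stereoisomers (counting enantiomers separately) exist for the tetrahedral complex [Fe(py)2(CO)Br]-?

1

In a tetrahedral complex all four positions are equivalent and every pair of ligands is adjacent — there is no cis/trans distinction.
Only one geometric arrangement is possible.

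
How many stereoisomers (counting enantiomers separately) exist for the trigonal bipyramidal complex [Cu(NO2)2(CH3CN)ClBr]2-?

10

Placing the ligands in turn and identifying arrangements related by rotation or reflection leaves 7 distinct geometric isomers.
Of these, 3 lack any improper symmetry element and so occur as enantiomeric pairs, giving 7 + 3 = 10 stereoisomers in total.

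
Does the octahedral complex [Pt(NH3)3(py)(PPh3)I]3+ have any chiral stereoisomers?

yes

In an octahedral complex each vertex has one trans partner and four cis neighbours.
Systematic placement gives 4 geometric isomers: NH3 mer (3 arrangements); NH3 fac (chiral).
One of these lacks any improper symmetry element and so occurs as an enantiomeric pair, giving 4 + 1 = 5 stereoisomers in total.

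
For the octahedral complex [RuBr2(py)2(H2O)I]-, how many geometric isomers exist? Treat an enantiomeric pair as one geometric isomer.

The six octahedral sites form three mutually perpendicular trans pairs.
Working through the distinct placements yields 6 geometric isomers: Br trans, py trans; Br trans, py cis; Br cis, py trans; Br cis, py cis (3 arrangements, 2 chiral).

6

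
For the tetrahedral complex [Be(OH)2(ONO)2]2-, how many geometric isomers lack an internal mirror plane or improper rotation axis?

In a tetrahedral complex all four positions are equivalent and every pair of ligands is adjacent — there is no cis/trans distinction.
Only one geometric arrangement is possible.

0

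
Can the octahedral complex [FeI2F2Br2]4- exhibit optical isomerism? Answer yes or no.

yes

An octahedron has six vertices in three trans pairs; every non-trans pair is cis.
The distinct arrangements are (5 in all): I trans, F trans, Br trans; I cis, F cis, Br trans; I trans, F cis, Br cis; I cis, F cis, Br cis (chiral); I cis, F trans, Br cis.
One of these lacks any improper symmetry element and so occurs as an enantiomeric pair, giving 5 + 1 = 6 stereoisomers in total.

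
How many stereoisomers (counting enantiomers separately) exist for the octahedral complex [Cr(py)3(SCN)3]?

In an octahedral complex each vertex has one trans partner and four cis neighbours.
There are 2 geometric isomers: py mer; py fac.
Each arrangement has an internal mirror plane or centre of symmetry, so none is chiral.

2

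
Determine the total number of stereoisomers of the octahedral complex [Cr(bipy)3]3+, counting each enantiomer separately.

2

The six octahedral sites form three mutually perpendicular trans pairs.
Each bipy is bidentate and must span two cis positions.
Only one geometric arrangement is possible; it has no improper symmetry element, so it exists as a pair of enantiomers (2 stereoisomers).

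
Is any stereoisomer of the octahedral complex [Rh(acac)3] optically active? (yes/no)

An octahedron has six vertices in three trans pairs; every non-trans pair is cis.
Each acac is bidentate and must span two cis positions.
Only one geometric arrangement is possible; it has no improper symmetry element, so it exists as a pair of enantiomers (2 stereoisomers).

yes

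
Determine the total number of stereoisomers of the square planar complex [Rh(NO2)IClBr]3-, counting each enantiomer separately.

A square has two trans pairs of vertices; adjacent vertices are cis.
Systematic placement gives 3 geometric isomers: (Br/I trans, Cl/NO2 trans); (Br/NO2 trans, Cl/I trans); (Br/Cl trans, I/NO2 trans).
Each arrangement has an internal mirror plane or centre of symmetry, so none is chiral.

3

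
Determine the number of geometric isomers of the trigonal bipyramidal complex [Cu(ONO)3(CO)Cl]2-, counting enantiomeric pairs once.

In a trigonal bipyramid the two axial positions differ from the three equatorial ones.
Systematic placement gives 4 geometric isomers: CO axial, Cl axial; CO axial, Cl equatorial; CO equatorial, Cl axial; CO equatorial, Cl equatorial.

4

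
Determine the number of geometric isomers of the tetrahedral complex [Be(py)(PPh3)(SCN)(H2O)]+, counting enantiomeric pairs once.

1

All four vertices of a tetrahedron are equivalent and mutually adjacent, so cis/trans isomerism cannot arise.
Only one geometric arrangement is possible; it has no improper symmetry element, so it exists as a pair of enantiomers (2 stereoisomers).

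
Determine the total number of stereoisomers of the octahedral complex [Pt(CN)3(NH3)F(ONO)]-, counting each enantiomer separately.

The six octahedral sites form three mutually perpendicular trans pairs.
Systematic placement gives 4 geometric isomers: CN mer (3 arrangements); CN fac (chiral).
One of these lacks any improper symmetry element and so occurs as an enantiomeric pair, giving 4 + 1 = 5 stereoisomers in total.

5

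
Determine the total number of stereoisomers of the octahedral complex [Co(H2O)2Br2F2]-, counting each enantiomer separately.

The six octahedral sites form three mutually perpendicular trans pairs.
The distinct arrangements are (5 in all): H2O trans, Br trans, F trans; H2O cis, Br trans, F cis; H2O trans, Br cis, F cis; H2O cis, Br cis, F cis (chiral); H2O cis, Br cis, F trans.
One of these lacks any improper symmetry element and so occurs as an enantiomeric pair, giving 5 + 1 = 6 stereoisomers in total.

6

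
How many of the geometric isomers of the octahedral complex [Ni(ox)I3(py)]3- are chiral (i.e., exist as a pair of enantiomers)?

0

An octahedron has six vertices in three trans pairs; every non-trans pair is cis.
Each ox is bidentate and must span two cis positions.
The distinct arrangements are (2 in all): I mer; I fac.
Each arrangement has an internal mirror plane or centre of symmetry, so none is chiral.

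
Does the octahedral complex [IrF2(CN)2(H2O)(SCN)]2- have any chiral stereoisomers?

In an octahedral complex each vertex has one trans partner and four cis neighbours.
There are 6 geometric isomers: F trans, CN trans; F cis, CN trans; F cis, CN cis (3 arrangements, 2 chiral); F trans, CN cis.
Of these, 2 lack any improper symmetry element and so occur as enantiomeric pairs, giving 6 + 2 = 8 stereoisomers in total.

yes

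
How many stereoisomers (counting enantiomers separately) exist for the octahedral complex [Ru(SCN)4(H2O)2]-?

2

The six octahedral sites form three mutually perpendicular trans pairs.
Working through the distinct placements yields 2 geometric isomers: H2O trans; H2O cis.
Each arrangement has an internal mirror plane or centre of symmetry, so none is chiral.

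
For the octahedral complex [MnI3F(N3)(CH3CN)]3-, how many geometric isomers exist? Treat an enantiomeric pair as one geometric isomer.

4

An octahedron has six vertices in three trans pairs; every non-trans pair is cis.
Systematic placement gives 4 geometric isomers: I mer (3 arrangements); I fac (chiral).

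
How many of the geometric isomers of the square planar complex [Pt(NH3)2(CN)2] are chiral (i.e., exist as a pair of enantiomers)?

0

In a square planar complex each vertex has one trans partner and two cis neighbours.
The distinct arrangements are (2 in all): NH3 cis; NH3 trans.
Each arrangement has an internal mirror plane or centre of symmetry, so none is chiral.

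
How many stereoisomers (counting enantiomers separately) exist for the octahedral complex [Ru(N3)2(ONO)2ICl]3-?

The six octahedral sites form three mutually perpendicular trans pairs.
Working through the distinct placements yields 6 geometric isomers: N3 trans, ONO trans; N3 cis, ONO cis (3 arrangements, 2 chiral); N3 cis, ONO trans; N3 trans, ONO cis.
Of these, 2 lack any improper symmetry element and so occur as enantiomeric pairs, giving 6 + 2 = 8 stereoisomers in total.

8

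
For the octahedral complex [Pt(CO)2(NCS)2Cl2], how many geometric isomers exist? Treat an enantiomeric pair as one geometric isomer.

The six octahedral sites form three mutually perpendicular trans pairs.
Systematic placement gives 5 geometric isomers: CO trans, NCS trans, Cl trans; CO trans, NCS cis, Cl cis; CO cis, NCS trans, Cl cis; CO cis, NCS cis, Cl cis (chiral); CO cis, NCS cis, Cl trans.

5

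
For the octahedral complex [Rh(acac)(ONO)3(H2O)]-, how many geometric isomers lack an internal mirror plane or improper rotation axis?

0

The six octahedral sites form three mutually perpendicular trans pairs.
Each acac is bidentate and must span two cis positions.
There are 2 geometric isomers: ONO fac; ONO mer.
Each arrangement has an internal mirror plane or centre of symmetry, so none is chiral.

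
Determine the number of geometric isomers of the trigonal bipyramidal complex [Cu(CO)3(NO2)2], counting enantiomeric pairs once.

Working through the distinct placements yields 3 geometric isomers: NO2 both equatorial; NO2 one axial, one equatorial; NO2 both axial.

3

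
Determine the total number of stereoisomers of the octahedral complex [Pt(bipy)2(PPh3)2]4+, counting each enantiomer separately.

3

The six octahedral sites form three mutually perpendicular trans pairs.
Each bipy is bidentate and must span two cis positions.
Working through the distinct placements yields 2 geometric isomers: PPh3 trans; PPh3 cis (chiral).
One of these lacks any improper symmetry element and so occurs as an enantiomeric pair, giving 2 + 1 = 3 stereoisomers in total.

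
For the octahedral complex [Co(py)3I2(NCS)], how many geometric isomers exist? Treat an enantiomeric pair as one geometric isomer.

In an octahedral complex each vertex has one trans partner and four cis neighbours.
Systematic placement gives 3 geometric isomers: py mer, I trans; py mer, I cis; py fac, I cis.

3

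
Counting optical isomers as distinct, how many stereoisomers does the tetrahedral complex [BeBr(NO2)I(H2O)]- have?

2

Only one geometric arrangement is possible; it has no improper symmetry element, so it exists as a pair of enantiomers (2 stereoisomers).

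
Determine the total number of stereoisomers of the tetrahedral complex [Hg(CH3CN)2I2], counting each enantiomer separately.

Only one geometric arrangement is possible.

1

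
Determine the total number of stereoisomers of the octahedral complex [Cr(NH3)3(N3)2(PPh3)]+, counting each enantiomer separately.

An octahedron has six vertices in three trans pairs; every non-trans pair is cis.
There are 3 geometric isomers: NH3 mer, N3 trans; NH3 fac, N3 cis; NH3 mer, N3 cis.
Each arrangement has an internal mirror plane or centre of symmetry, so none is chiral.

3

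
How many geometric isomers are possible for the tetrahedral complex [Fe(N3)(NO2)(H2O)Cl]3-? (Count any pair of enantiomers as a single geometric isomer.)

1

In a tetrahedral complex all four positions are equivalent and every pair of ligands is adjacent — there is no cis/trans distinction.
Only one geometric arrangement is possible; it has no improper symmetry element, so it exists as a pair of enantiomers (2 stereoisomers).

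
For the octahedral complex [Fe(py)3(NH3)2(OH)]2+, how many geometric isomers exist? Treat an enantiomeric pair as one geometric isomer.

3

The six octahedral sites form three mutually perpendicular trans pairs.
The distinct arrangements are (3 in all): py mer, NH3 trans; py mer, NH3 cis; py fac, NH3 cis.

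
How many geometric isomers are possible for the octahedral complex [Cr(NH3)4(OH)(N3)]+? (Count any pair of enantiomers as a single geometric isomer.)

The six octahedral sites form three mutually perpendicular trans pairs.
The distinct arrangements are (2 in all): OH and N3 mutually cis; OH and N3 mutually trans.

2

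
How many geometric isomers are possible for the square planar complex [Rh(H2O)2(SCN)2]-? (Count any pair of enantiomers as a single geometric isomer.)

Systematic placement gives 2 geometric isomers: H2O cis; H2O trans.

2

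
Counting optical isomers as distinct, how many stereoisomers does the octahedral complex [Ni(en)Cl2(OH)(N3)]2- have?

6

An octahedron has six vertices in three trans pairs; every non-trans pair is cis.
Each en is bidentate and must span two cis positions.
The distinct arrangements are (4 in all): Cl trans; Cl cis (3 arrangements, 2 chiral).
Of these, 2 lack any improper symmetry element and so occur as enantiomeric pairs, giving 4 + 2 = 6 stereoisomers in total.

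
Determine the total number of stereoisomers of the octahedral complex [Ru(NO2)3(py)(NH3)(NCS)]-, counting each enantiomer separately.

5

An octahedron has six vertices in three trans pairs; every non-trans pair is cis.
The distinct arrangements are (4 in all): NO2 mer (3 arrangements); NO2 fac (chiral).
One of these lacks any improper symmetry element and so occurs as an enantiomeric pair, giving 4 + 1 = 5 stereoisomers in total.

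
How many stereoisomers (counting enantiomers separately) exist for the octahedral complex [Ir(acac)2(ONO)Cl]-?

3

In an octahedral complex each vertex has one trans partner and four cis neighbours.
Each acac is bidentate and must span two cis positions.
Working through the distinct placements yields 2 geometric isomers: ONO and Cl mutually trans; ONO and Cl mutually cis (chiral).
One of these lacks any improper symmetry element and so occurs as an enantiomeric pair, giving 2 + 1 = 3 stereoisomers in total.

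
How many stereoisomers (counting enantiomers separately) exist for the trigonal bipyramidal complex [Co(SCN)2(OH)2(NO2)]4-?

Placing the ligands in turn and identifying arrangements related by rotation or reflection leaves 5 distinct geometric isomers.
One of these lacks any improper symmetry element and so occurs as an enantiomeric pair, giving 5 + 1 = 6 stereoisomers in total.

6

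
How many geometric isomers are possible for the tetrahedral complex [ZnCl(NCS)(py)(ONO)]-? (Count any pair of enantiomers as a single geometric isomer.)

All four vertices of a tetrahedron are equivalent and mutually adjacent, so cis/trans isomerism cannot arise.
Only one geometric arrangement is possible; it has no improper symmetry element, so it exists as a pair of enantiomers (2 stereoisomers).

1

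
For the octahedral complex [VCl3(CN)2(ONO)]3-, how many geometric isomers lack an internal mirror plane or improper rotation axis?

0

Systematic placement gives 3 geometric isomers: Cl mer, CN trans; Cl fac, CN cis; Cl mer, CN cis.
Each arrangement has an internal mirror plane or centre of symmetry, so none is chiral.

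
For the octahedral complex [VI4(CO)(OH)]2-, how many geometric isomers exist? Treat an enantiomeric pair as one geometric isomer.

In an octahedral complex each vertex has one trans partner and four cis neighbours.
Working through the distinct placements yields 2 geometric isomers: CO and OH mutually cis; CO and OH mutually trans.

2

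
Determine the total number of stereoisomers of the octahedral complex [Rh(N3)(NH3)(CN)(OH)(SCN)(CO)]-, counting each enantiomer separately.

In an octahedral complex each vertex has one trans partner and four cis neighbours.
Placing the ligands in turn and identifying arrangements related by rotation or reflection leaves 15 distinct geometric isomers.
Of these, 15 lack any improper symmetry element and so occur as enantiomeric pairs, giving 15 + 15 = 30 stereoisomers in total.

30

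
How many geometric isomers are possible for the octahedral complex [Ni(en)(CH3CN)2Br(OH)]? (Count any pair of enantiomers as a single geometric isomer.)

In an octahedral complex each vertex has one trans partner and four cis neighbours.
Each en is bidentate and must span two cis positions.
There are 4 geometric isomers: CH3CN cis (3 arrangements, 2 chiral); CH3CN trans.

4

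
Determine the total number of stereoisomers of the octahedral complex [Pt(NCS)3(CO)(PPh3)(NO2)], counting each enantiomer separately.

5

The distinct arrangements are (4 in all): NCS mer (3 arrangements); NCS fac (chiral).
One of these lacks any improper symmetry element and so occurs as an enantiomeric pair, giving 4 + 1 = 5 stereoisomers in total.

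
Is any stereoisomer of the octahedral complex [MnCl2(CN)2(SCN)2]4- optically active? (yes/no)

yes

In an octahedral complex each vertex has one trans partner and four cis neighbours.
There are 5 geometric isomers: Cl trans, CN trans, SCN trans; Cl cis, CN trans, SCN cis; Cl cis, CN cis, SCN trans; Cl cis, CN cis, SCN cis (chiral); Cl trans, CN cis, SCN cis.
One of these lacks any improper symmetry element and so occurs as an enantiomeric pair, giving 5 + 1 = 6 stereoisomers in total.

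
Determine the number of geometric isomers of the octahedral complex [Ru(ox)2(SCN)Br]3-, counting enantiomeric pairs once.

2

An octahedron has six vertices in three trans pairs; every non-trans pair is cis.
Each ox is bidentate and must span two cis positions.
Working through the distinct placements yields 2 geometric isomers: SCN and Br mutually trans; SCN and Br mutually cis (chiral).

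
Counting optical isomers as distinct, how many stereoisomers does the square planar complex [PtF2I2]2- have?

The distinct arrangements are (2 in all): F cis; F trans.
Each arrangement has an internal mirror plane or centre of symmetry, so none is chiral.

2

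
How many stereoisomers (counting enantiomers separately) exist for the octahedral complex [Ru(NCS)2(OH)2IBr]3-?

8

The six octahedral sites form three mutually perpendicular trans pairs.
There are 6 geometric isomers: NCS trans, OH trans; NCS cis, OH cis (3 arrangements, 2 chiral); NCS cis, OH trans; NCS trans, OH cis.
Of these, 2 lack any improper symmetry element and so occur as enantiomeric pairs, giving 6 + 2 = 8 stereoisomers in total.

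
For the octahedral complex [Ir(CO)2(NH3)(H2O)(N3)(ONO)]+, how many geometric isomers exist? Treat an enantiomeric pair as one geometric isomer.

9

In an octahedral complex each vertex has one trans partner and four cis neighbours.
Systematic enumeration (placing each ligand type in turn and discarding arrangements equivalent by rotation or reflection) gives 9 geometric isomers.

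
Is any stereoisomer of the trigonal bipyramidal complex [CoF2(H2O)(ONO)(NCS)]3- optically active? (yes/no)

In a trigonal bipyramid the two axial positions differ from the three equatorial ones.
Placing the ligands in turn and identifying arrangements related by rotation or reflection leaves 7 distinct geometric isomers.
Of these, 3 lack any improper symmetry element and so occur as enantiomeric pairs, giving 7 + 3 = 10 stereoisomers in total.

yes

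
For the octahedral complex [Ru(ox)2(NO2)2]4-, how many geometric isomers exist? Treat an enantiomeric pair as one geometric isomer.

2

In an octahedral complex each vertex has one trans partner and four cis neighbours.
Each ox is bidentate and must span two cis positions.
Systematic placement gives 2 geometric isomers: NO2 trans; NO2 cis (chiral).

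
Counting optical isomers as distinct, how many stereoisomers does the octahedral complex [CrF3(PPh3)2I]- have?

An octahedron has six vertices in three trans pairs; every non-trans pair is cis.
Working through the distinct placements yields 3 geometric isomers: F mer, PPh3 trans; F mer, PPh3 cis; F fac, PPh3 cis.
Each arrangement has an internal mirror plane or centre of symmetry, so none is chiral.

3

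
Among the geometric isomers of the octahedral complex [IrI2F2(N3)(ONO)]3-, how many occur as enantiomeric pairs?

2

In an octahedral complex each vertex has one trans partner and four cis neighbours.
The distinct arrangements are (6 in all): I trans, F trans; I cis, F trans; I cis, F cis (3 arrangements, 2 chiral); I trans, F cis.
Of these, 2 lack any improper symmetry element and so occur as enantiomeric pairs, giving 6 + 2 = 8 stereoisomers in total.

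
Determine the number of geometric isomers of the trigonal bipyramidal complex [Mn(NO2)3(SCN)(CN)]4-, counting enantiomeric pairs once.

4

There are 4 geometric isomers: SCN equatorial, CN axial; SCN axial, CN axial; SCN equatorial, CN equatorial; SCN axial, CN equatorial.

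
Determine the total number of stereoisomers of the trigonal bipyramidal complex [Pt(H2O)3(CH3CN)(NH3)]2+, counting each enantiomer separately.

4

In a trigonal bipyramid the two axial positions differ from the three equatorial ones.
There are 4 geometric isomers: CH3CN axial, NH3 equatorial; CH3CN axial, NH3 axial; CH3CN equatorial, NH3 equatorial; CH3CN equatorial, NH3 axial.
Each arrangement has an internal mirror plane or centre of symmetry, so none is chiral.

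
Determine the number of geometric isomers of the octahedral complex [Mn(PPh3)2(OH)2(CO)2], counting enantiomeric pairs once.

An octahedron has six vertices in three trans pairs; every non-trans pair is cis.
The distinct arrangements are (5 in all): PPh3 trans, OH trans, CO trans; PPh3 cis, OH cis, CO trans; PPh3 trans, OH cis, CO cis; PPh3 cis, OH cis, CO cis (chiral); PPh3 cis, OH trans, CO cis.

5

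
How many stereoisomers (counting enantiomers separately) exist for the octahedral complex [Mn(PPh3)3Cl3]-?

2

An octahedron has six vertices in three trans pairs; every non-trans pair is cis.
The distinct arrangements are (2 in all): PPh3 mer; PPh3 fac.
Each arrangement has an internal mirror plane or centre of symmetry, so none is chiral.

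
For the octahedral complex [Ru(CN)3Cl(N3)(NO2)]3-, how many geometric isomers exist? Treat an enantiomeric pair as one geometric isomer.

4

In an octahedral complex each vertex has one trans partner and four cis neighbours.
The distinct arrangements are (4 in all): CN mer (3 arrangements); CN fac (chiral).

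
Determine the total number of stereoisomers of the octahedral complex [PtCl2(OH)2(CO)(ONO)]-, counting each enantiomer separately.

Working through the distinct placements yields 6 geometric isomers: Cl cis, OH cis (3 arrangements, 2 chiral); Cl cis, OH trans; Cl trans, OH cis; Cl trans, OH trans.
Of these, 2 lack any improper symmetry element and so occur as enantiomeric pairs, giving 6 + 2 = 8 stereoisomers in total.

8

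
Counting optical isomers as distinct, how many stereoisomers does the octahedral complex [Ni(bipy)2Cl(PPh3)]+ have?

An octahedron has six vertices in three trans pairs; every non-trans pair is cis.
Each bipy is bidentate and must span two cis positions.
Working through the distinct placements yields 2 geometric isomers: Cl and PPh3 mutually trans; Cl and PPh3 mutually cis (chiral).
One of these lacks any improper symmetry element and so occurs as an enantiomeric pair, giving 2 + 1 = 3 stereoisomers in total.

3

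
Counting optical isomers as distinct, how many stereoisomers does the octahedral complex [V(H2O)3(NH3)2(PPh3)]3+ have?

Systematic placement gives 3 geometric isomers: H2O mer, NH3 cis; H2O mer, NH3 trans; H2O fac, NH3 cis.
Each arrangement has an internal mirror plane or centre of symmetry, so none is chiral.

3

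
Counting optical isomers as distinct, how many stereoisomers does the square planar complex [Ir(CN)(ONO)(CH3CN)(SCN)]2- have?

The distinct arrangements are (3 in all): (CH3CN/ONO trans, CN/SCN trans); (CH3CN/SCN trans, CN/ONO trans); (CH3CN/CN trans, ONO/SCN trans).
Each arrangement has an internal mirror plane or centre of symmetry, so none is chiral.

3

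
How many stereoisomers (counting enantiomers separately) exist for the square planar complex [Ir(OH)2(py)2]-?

2

In a square planar complex each vertex has one trans partner and two cis neighbours.
Systematic placement gives 2 geometric isomers: OH cis; OH trans.
Each arrangement has an internal mirror plane or centre of symmetry, so none is chiral.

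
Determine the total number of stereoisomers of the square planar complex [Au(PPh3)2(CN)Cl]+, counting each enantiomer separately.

2

In a square planar complex each vertex has one trans partner and two cis neighbours.
There are 2 geometric isomers: PPh3 cis; PPh3 trans.
Each arrangement has an internal mirror plane or centre of symmetry, so none is chiral.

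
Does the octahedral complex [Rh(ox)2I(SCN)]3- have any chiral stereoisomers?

yes

An octahedron has six vertices in three trans pairs; every non-trans pair is cis.
Each ox is bidentate and must span two cis positions.
Working through the distinct placements yields 2 geometric isomers: I and SCN mutually trans; I and SCN mutually cis (chiral).
One of these lacks any improper symmetry element and so occurs as an enantiomeric pair, giving 2 + 1 = 3 stereoisomers in total.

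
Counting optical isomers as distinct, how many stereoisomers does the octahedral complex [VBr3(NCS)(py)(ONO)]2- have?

5

An octahedron has six vertices in three trans pairs; every non-trans pair is cis.
There are 4 geometric isomers: Br mer (3 arrangements); Br fac (chiral).
One of these lacks any improper symmetry element and so occurs as an enantiomeric pair, giving 4 + 1 = 5 stereoisomers in total.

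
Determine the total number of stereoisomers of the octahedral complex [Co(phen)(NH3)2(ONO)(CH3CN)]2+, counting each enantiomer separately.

In an octahedral complex each vertex has one trans partner and four cis neighbours.
Each phen is bidentate and must span two cis positions.
Systematic placement gives 4 geometric isomers: NH3 cis (3 arrangements, 2 chiral); NH3 trans.
Of these, 2 lack any improper symmetry element and so occur as enantiomeric pairs, giving 4 + 2 = 6 stereoisomers in total.

6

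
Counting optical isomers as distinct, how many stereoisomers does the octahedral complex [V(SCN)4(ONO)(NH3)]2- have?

2

In an octahedral complex each vertex has one trans partner and four cis neighbours.
There are 2 geometric isomers: ONO and NH3 mutually trans; ONO and NH3 mutually cis.
Each arrangement has an internal mirror plane or centre of symmetry, so none is chiral.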